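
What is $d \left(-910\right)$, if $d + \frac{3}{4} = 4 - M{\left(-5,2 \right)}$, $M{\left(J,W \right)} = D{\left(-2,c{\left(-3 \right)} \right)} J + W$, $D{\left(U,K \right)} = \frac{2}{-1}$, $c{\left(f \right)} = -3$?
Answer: $\frac{15925}{2} \approx 7962.5$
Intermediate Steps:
$D{\left(U,K \right)} = -2$ ($D{\left(U,K \right)} = 2 \left(-1\right) = -2$)
$M{\left(J,W \right)} = W - 2 J$ ($M{\left(J,W \right)} = - 2 J + W = W - 2 J$)
$d = - \frac{35}{4}$ ($d = - \frac{3}{4} + \left(4 - \left(2 - -10\right)\right) = - \frac{3}{4} + \left(4 - \left(2 + 10\right)\right) = - \frac{3}{4} + \left(4 - 12\right) = - \frac{3}{4} - 8 = - \frac{35}{4} \approx -8.75$)
$d \left(-910\right) = \left(- \frac{35}{4}\right) \left(-910\right) = \frac{15925}{2}$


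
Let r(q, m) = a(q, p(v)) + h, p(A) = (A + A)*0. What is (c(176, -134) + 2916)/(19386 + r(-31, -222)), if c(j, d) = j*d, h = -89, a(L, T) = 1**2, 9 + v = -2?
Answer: -10334/9649 ≈ -1.0710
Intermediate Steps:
v = -11 (v = -9 - 2 = -11)
p(A) = 0 (p(A) = (2*A)*0 = 0)
a(L, T) = 1
r(q, m) = -88 (r(q, m) = 1 - 89 = -88)
c(j, d) = d*j
(c(176, -134) + 2916)/(19386 + r(-31, -222)) = (-134*176 + 2916)/(19386 - 88) = (-23584 + 2916)/19298 = -20668*1/19298 = -10334/9649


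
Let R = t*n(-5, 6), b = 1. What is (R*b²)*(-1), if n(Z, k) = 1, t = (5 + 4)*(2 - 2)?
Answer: 0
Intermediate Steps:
t = 0 (t = 9*0 = 0)
R = 0 (R = 0*1 = 0)
(R*b²)*(-1) = (0*1²)*(-1) = (0*1)*(-1) = 0*(-1) = 0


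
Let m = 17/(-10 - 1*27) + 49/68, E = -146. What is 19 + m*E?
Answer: -24059/1258 ≈ -19.125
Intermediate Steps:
m = 657/2516 (m = 17/(-10 - 27) + 49*(1/68) = 17/(-37) + 49/68 = 17*(-1/37) + 49/68 = -17/37 + 49/68 = 657/2516 ≈ 0.26113)
19 + m*E = 19 + (657/2516)*(-146) = 19 - 47961/1258 = -24059/1258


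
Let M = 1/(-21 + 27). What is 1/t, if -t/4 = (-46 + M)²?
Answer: -9/75625 ≈ -0.00011901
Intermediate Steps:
M = ⅙ (M = 1/6 = ⅙ ≈ 0.16667)
t = -75625/9 (t = -4*(-46 + ⅙)² = -4*(-275/6)² = -4*75625/36 = -75625/9 ≈ -8402.8)
1/t = 1/(-75625/9) = -9/75625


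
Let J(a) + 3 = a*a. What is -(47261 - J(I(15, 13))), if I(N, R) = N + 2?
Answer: -46975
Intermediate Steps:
I(N, R) = 2 + N
J(a) = -3 + a² (J(a) = -3 + a*a = -3 + a²)
-(47261 - J(I(15, 13))) = -(47261 - (-3 + (2 + 15)²)) = -(47261 - (-3 + 17²)) = -(47261 - (-3 + 289)) = -(47261 - 1*286) = -(47261 - 286) = -1*46975 = -46975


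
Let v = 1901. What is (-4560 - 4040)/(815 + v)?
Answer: -2150/679 ≈ -3.1664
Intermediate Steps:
(-4560 - 4040)/(815 + v) = (-4560 - 4040)/(815 + 1901) = -8600/2716 = -8600*1/2716 = -2150/679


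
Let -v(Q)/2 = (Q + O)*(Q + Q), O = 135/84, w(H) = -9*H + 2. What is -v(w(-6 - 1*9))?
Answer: 531697/7 ≈ 75957.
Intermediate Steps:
w(H) = 2 - 9*H
O = 45/28 (O = 135*(1/84) = 45/28 ≈ 1.6071)
v(Q) = -4*Q*(45/28 + Q) (v(Q) = -2*(Q + 45/28)*(Q + Q) = -2*(45/28 + Q)*2*Q = -4*Q*(45/28 + Q))
-v(w(-6 - 1*9)) = -(-1)*(2 - 9*(-6 - 1*9))*(45 + 28*(2 - 9*(-6 - 1*9)))/7 = -(-1)*(2 - 9*(-6 - 9))*(45 + 28*(2 - 9*(-6 - 9)))/7 = -(-1)*(2 - 9*(-15))*(45 + 28*(2 - 9*(-15)))/7 = -(-1)*(2 + 135)*(45 + 28*(2 + 135))/7 = -(-1)*137*(45 + 28*137)/7 = -(-1)*137*(45 + 3836)/7 = -(-1)*137*3881/7 = -1*(-531697/7) = 531697/7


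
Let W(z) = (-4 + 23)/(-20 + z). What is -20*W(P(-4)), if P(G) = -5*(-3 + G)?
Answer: -76/3 ≈ -25.333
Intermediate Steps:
P(G) = 15 - 5*G
W(z) = 19/(-20 + z)
-20*W(P(-4)) = -380/(-20 + (15 - 5*(-4))) = -380/(-20 + (15 + 20)) = -380/(-20 + 35) = -380/15 = -20*19/15 = -76/3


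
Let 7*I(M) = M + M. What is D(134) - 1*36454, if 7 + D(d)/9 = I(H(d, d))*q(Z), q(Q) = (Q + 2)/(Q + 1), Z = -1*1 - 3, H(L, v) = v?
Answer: -254011/7 ≈ -36287.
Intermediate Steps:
I(M) = 2*M/7 (I(M) = (M + M)/7 = (2*M)/7 = 2*M/7)
Z = -4 (Z = -1 - 3 = -4)
q(Q) = (2 + Q)/(1 + Q)
D(d) = -63 + 12*d/7 (D(d) = -63 + 9*((2*d/7)*((2 - 4)/(1 - 4))) = -63 + 9*((2*d/7)*(-2/(-3))) = -63 + 9*((2*d/7)*(-⅓*(-2))) = -63 + 9*((2*d/7)*(⅔)) = -63 + 9*(4*d/21) = -63 + 12*d/7)
D(134) - 1*36454 = (-63 + (12/7)*134) - 1*36454 = (-63 + 1608/7) - 36454 = 1167/7 - 36454 = -254011/7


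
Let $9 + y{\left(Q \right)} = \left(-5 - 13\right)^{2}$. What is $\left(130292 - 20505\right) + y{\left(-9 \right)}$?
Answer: $110102$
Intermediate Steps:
$y{\left(Q \right)} = 315$ ($y{\left(Q \right)} = -9 + \left(-5 - 13\right)^{2} = -9 + \left(-18\right)^{2} = -9 + 324 = 315$)
$\left(130292 - 20505\right) + y{\left(-9 \right)} = \left(130292 - 20505\right) + 315 = 109787 + 315 = 110102$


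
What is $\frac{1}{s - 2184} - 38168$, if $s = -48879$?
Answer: $- \frac{1948972585}{51063} \approx -38168.0$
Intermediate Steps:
$\frac{1}{s - 2184} - 38168 = \frac{1}{-48879 - 2184} - 38168 = \frac{1}{-51063} - 38168 = - \frac{1}{51063} - 38168 = - \frac{1948972585}{51063}$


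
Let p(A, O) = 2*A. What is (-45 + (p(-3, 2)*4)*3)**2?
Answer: 13689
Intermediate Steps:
(-45 + (p(-3, 2)*4)*3)**2 = (-45 + ((2*(-3))*4)*3)**2 = (-45 - 6*4*3)**2 = (-45 - 24*3)**2 = (-45 - 72)**2 = (-117)**2 = 13689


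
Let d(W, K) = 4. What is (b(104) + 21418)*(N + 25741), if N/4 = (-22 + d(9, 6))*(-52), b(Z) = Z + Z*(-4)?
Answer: 622310410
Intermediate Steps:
b(Z) = -3*Z (b(Z) = Z - 4*Z = -3*Z)
N = 3744 (N = 4*((-22 + 4)*(-52)) = 4*(-18*(-52)) = 4*936 = 3744)
(b(104) + 21418)*(N + 25741) = (-3*104 + 21418)*(3744 + 25741) = (-312 + 21418)*29485 = 21106*29485 = 622310410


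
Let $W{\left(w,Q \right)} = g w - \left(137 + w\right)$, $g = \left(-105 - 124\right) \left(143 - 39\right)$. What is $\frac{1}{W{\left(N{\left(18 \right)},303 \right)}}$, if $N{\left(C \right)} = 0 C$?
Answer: $- \frac{1}{137} \approx -0.0072993$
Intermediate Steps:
$g = -23816$ ($g = \left(-229\right) 104 = -23816$)
$N{\left(C \right)} = 0$
$W{\left(w,Q \right)} = -137 - 23817 w$ ($W{\left(w,Q \right)} = - 23816 w - \left(137 + w\right) = -137 - 23817 w$)
$\frac{1}{W{\left(N{\left(18 \right)},303 \right)}} = \frac{1}{-137 - 0} = \frac{1}{-137 + 0} = \frac{1}{-137} = - \frac{1}{137}$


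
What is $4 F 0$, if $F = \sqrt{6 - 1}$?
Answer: $0$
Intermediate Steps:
$F = \sqrt{5} \approx 2.2361$
$4 F 0 = 4 \sqrt{5} \cdot 0 = 0$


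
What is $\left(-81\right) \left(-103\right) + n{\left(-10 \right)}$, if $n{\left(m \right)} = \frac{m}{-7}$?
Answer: $\frac{58411}{7} \approx 8344.4$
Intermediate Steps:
$n{\left(m \right)} = - \frac{m}{7}$ ($n{\left(m \right)} = m \left(- \frac{1}{7}\right) = - \frac{m}{7}$)
$\left(-81\right) \left(-103\right) + n{\left(-10 \right)} = \left(-81\right) \left(-103\right) - - \frac{10}{7} = 8343 + \frac{10}{7} = \frac{58411}{7}$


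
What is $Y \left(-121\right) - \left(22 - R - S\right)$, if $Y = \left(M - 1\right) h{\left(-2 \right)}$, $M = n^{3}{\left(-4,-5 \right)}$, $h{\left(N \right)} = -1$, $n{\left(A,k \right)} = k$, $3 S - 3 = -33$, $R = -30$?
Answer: $-15308$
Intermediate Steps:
$S = -10$ ($S = 1 + \frac{1}{3} \left(-33\right) = 1 - 11 = -10$)
$M = -125$ ($M = \left(-5\right)^{3} = -125$)
$Y = 126$ ($Y = \left(-125 - 1\right) \left(-1\right) = \left(-126\right) \left(-1\right) = 126$)
$Y \left(-121\right) - \left(22 - R - S\right) = 126 \left(-121\right) - 62 = -15246 - 62 = -15308$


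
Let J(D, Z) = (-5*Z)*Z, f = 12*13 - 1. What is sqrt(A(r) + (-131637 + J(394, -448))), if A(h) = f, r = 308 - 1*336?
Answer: I*sqrt(1135002) ≈ 1065.4*I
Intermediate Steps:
r = -28 (r = 308 - 336 = -28)
f = 155 (f = 156 - 1 = 155)
J(D, Z) = -5*Z**2
A(h) = 155
sqrt(A(r) + (-131637 + J(394, -448))) = sqrt(155 + (-131637 - 5*(-448)**2)) = sqrt(155 + (-131637 - 5*200704)) = sqrt(155 + (-131637 - 1003520)) = sqrt(155 - 1135157) = sqrt(-1135002) = I*sqrt(1135002)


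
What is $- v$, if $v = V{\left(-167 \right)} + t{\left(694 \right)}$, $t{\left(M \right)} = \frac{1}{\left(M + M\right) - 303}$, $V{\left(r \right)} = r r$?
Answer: $- \frac{30259566}{1085} \approx -27889.0$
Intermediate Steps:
$V{\left(r \right)} = r^{2}$
$t{\left(M \right)} = \frac{1}{-303 + 2 M}$ ($t{\left(M \right)} = \frac{1}{2 M - 303} = \frac{1}{-303 + 2 M}$)
$v = \frac{30259566}{1085}$ ($v = \left(-167\right)^{2} + \frac{1}{-303 + 2 \cdot 694} = 27889 + \frac{1}{-303 + 1388} = 27889 + \frac{1}{1085} = \frac{30259566}{1085} \approx 27889.0$)
$- v = \left(-1\right) \frac{30259566}{1085} = - \frac{30259566}{1085}$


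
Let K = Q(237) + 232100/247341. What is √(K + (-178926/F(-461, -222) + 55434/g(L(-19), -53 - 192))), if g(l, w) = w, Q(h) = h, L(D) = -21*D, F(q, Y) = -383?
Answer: √5264080393742287458945/3315606105 ≈ 21.883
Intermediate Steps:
K = 58851917/247341 (K = 237 + 232100/247341 = 58851917/247341 ≈ 237.94)
√(K + (-178926/F(-461, -222) + 55434/g(L(-19), -53 - 192))) = √(58851917/247341 + (-178926/(-383) + 55434/(-53 - 192))) = √(58851917/247341 + (-178926*(-1/383) + 55434/(-245))) = √(58851917/247341 + (178926/383 + 55434*(-1/245))) = √(58851917/247341 + (178926/383 - 55434/245)) = √(58851917/247341 + 22605648/93835) = √(11113673213663/23209242735) = √5264080393742287458945/3315606105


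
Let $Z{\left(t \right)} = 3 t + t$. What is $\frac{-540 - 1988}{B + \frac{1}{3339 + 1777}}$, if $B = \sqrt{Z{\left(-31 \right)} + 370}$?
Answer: $\frac{12933248}{6438670175} - \frac{66166496768 \sqrt{246}}{6438670175} \approx -161.18$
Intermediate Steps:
$Z{\left(t \right)} = 4 t$
$B = \sqrt{246}$ ($B = \sqrt{4 \left(-31\right) + 370} = \sqrt{-124 + 370} = \sqrt{246} \approx 15.684$)
$\frac{-540 - 1988}{B + \frac{1}{3339 + 1777}} = \frac{-540 - 1988}{\sqrt{246} + \frac{1}{3339 + 1777}} = - \frac{2528}{\sqrt{246} + \frac{1}{5116}} = - \frac{2528}{\frac{1}{5116} + \sqrt{246}}$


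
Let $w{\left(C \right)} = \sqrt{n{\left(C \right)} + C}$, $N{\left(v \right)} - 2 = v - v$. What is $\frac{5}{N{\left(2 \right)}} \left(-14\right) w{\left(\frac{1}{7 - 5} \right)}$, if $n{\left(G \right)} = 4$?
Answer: $- \frac{105 \sqrt{2}}{2} \approx -74.246$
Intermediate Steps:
$N{\left(v \right)} = 2$ ($N{\left(v \right)} = 2 + \left(v - v\right) = 2 + 0 = 2$)
$w{\left(C \right)} = \sqrt{4 + C}$
$\frac{5}{N{\left(2 \right)}} \left(-14\right) w{\left(\frac{1}{7 - 5} \right)} = \frac{5}{2} \left(-14\right) \sqrt{4 + \frac{1}{7 - 5}} = 5 \cdot \frac{1}{2} \left(-14\right) \sqrt{4 + \frac{1}{2}} = \frac{5}{2} \left(-14\right) \sqrt{4 + \frac{1}{2}} = - 35 \sqrt{\frac{9}{2}} = - 35 \frac{3 \sqrt{2}}{2} = - \frac{105 \sqrt{2}}{2}$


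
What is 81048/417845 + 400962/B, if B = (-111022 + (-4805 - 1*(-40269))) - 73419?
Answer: -51821892998/20749764855 ≈ -2.4975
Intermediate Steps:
B = -148977 (B = (-111022 + (-4805 + 40269)) - 73419 = (-111022 + 35464) - 73419 = -75558 - 73419 = -148977)
81048/417845 + 400962/B = 81048/417845 + 400962/(-148977) = 81048*(1/417845) + 400962*(-1/148977) = 81048/417845 - 133654/49659 = -51821892998/20749764855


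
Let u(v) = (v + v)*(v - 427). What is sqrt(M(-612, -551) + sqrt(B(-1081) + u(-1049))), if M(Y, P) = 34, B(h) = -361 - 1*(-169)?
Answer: sqrt(34 + 2*sqrt(774114)) ≈ 42.352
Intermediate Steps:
B(h) = -192 (B(h) = -361 + 169 = -192)
u(v) = 2*v*(-427 + v) (u(v) = (2*v)*(-427 + v) = 2*v*(-427 + v))
sqrt(M(-612, -551) + sqrt(B(-1081) + u(-1049))) = sqrt(34 + sqrt(-192 + 2*(-1049)*(-427 - 1049))) = sqrt(34 + sqrt(-192 + 2*(-1049)*(-1476))) = sqrt(34 + sqrt(-192 + 3096648)) = sqrt(34 + sqrt(3096456)) = sqrt(34 + 2*sqrt(774114))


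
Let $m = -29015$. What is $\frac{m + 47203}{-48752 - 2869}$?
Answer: $- \frac{18188}{51621} \approx -0.35234$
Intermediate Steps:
$\frac{m + 47203}{-48752 - 2869} = \frac{-29015 + 47203}{-48752 - 2869} = \frac{18188}{-51621} = 18188 \left(- \frac{1}{51621}\right) = - \frac{18188}{51621}$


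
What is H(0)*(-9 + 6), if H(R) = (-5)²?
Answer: -75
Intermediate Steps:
H(R) = 25
H(0)*(-9 + 6) = 25*(-9 + 6) = 25*(-3) = -75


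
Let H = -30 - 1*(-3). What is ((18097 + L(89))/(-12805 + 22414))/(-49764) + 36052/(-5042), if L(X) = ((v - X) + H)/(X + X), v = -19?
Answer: -1534317160348579/214578558167688 ≈ -7.1504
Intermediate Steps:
H = -27 (H = -30 + 3 = -27)
L(X) = (-46 - X)/(2*X) (L(X) = ((-19 - X) - 27)/(X + X) = (-46 - X)/((2*X)) = (-46 - X)*(1/(2*X)) = (-46 - X)/(2*X))
((18097 + L(89))/(-12805 + 22414))/(-49764) + 36052/(-5042) = ((18097 + (½)*(-46 - 1*89)/89)/(-12805 + 22414))/(-49764) + 36052/(-5042) = ((18097 + (½)*(1/89)*(-46 - 89))/9609)*(-1/49764) + 36052*(-1/5042) = ((18097 + (½)*(1/89)*(-135))*(1/9609))*(-1/49764) - 18026/2521 = ((18097 - 135/178)*(1/9609))*(-1/49764) - 18026/2521 = ((3221131/178)*(1/9609))*(-1/49764) - 18026/2521 = (3221131/1710402)*(-1/49764) - 18026/2521 = -3221131/85116445128 - 18026/2521 = -1534317160348579/214578558167688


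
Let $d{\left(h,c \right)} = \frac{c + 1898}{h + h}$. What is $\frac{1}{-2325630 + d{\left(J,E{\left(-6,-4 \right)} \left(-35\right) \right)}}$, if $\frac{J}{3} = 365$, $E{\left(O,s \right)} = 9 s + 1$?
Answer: $- \frac{730}{1697708859} \approx -4.2999 \cdot 10^{-7}$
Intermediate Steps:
$E{\left(O,s \right)} = 1 + 9 s$
$J = 1095$ ($J = 3 \cdot 365 = 1095$)
$d{\left(h,c \right)} = \frac{1898 + c}{2 h}$
$\frac{1}{-2325630 + d{\left(J,E{\left(-6,-4 \right)} \left(-35\right) \right)}} = \frac{1}{-2325630 + \frac{1898 + \left(1 + 9 \left(-4\right)\right) \left(-35\right)}{2 \cdot 1095}} = \frac{1}{-2325630 + \frac{1}{2} \cdot \frac{1}{1095} \left(1898 + \left(1 - 36\right) \left(-35\right)\right)} = \frac{1}{-2325630 + \frac{1}{2} \cdot \frac{1}{1095} \left(1898 - -1225\right)} = \frac{1}{-2325630 + \frac{1}{2} \cdot \frac{1}{1095} \left(1898 + 1225\right)} = \frac{1}{-2325630 + \frac{1}{2} \cdot \frac{1}{1095} \cdot 3123} = \frac{1}{-2325630 + \frac{1041}{730}} = \frac{1}{- \frac{1697708859}{730}} = - \frac{730}{1697708859}$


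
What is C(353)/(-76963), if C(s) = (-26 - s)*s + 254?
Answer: 133533/76963 ≈ 1.7350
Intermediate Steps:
C(s) = 254 + s*(-26 - s) (C(s) = s*(-26 - s) + 254 = 254 + s*(-26 - s))
C(353)/(-76963) = (254 - 1*353**2 - 26*353)/(-76963) = (254 - 1*124609 - 9178)*(-1/76963) = (254 - 124609 - 9178)*(-1/76963) = -133533*(-1/76963) = 133533/76963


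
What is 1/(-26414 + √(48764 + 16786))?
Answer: -13207/348816923 - 5*√2622/697633846 ≈ -3.8229e-5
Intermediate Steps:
1/(-26414 + √(48764 + 16786)) = 1/(-26414 + √65550) = 1/(-26414 + 5*√2622)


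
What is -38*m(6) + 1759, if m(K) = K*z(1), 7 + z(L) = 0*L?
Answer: 3355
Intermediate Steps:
z(L) = -7 (z(L) = -7 + 0*L = -7 + 0 = -7)
m(K) = -7*K (m(K) = K*(-7) = -7*K)
-38*m(6) + 1759 = -38*(-7*6) + 1759 = -38*(-42) + 1759 = -1*(-1596) + 1759 = 1596 + 1759 = 3355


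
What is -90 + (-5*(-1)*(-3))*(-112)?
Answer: 1590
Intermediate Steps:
-90 + (-5*(-1)*(-3))*(-112) = -90 + (5*(-3))*(-112) = -90 - 15*(-112) = -90 + 1680 = 1590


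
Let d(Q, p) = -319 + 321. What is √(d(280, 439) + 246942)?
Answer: 4*√15434 ≈ 496.93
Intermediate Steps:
d(Q, p) = 2
√(d(280, 439) + 246942) = √(2 + 246942) = √246944 = 4*√15434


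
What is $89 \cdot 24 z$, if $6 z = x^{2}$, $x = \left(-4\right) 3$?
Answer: $51264$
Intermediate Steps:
$x = -12$
$z = 24$ ($z = \frac{\left(-12\right)^{2}}{6} = \frac{1}{6} \cdot 144 = 24$)
$89 \cdot 24 z = 89 \cdot 24 \cdot 24 = 2136 \cdot 24 = 51264$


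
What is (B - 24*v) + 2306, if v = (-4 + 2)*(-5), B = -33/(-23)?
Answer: 47551/23 ≈ 2067.4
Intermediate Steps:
B = 33/23 (B = -33*(-1/23) = 33/23 ≈ 1.4348)
v = 10 (v = -2*(-5) = 10)
(B - 24*v) + 2306 = (33/23 - 24*10) + 2306 = (33/23 - 240) + 2306 = -5487/23 + 2306 = 47551/23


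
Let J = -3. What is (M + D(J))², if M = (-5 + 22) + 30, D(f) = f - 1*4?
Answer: 1600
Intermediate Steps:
D(f) = -4 + f (D(f) = f - 4 = -4 + f)
M = 47 (M = 17 + 30 = 47)
(M + D(J))² = (47 + (-4 - 3))² = (47 - 7)² = 40² = 1600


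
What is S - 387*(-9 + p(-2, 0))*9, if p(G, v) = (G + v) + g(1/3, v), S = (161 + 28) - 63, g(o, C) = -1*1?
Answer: 41922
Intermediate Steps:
g(o, C) = -1
S = 126 (S = 189 - 63 = 126)
p(G, v) = -1 + G + v (p(G, v) = (G + v) - 1 = -1 + G + v)
S - 387*(-9 + p(-2, 0))*9 = 126 - 387*(-9 + (-1 - 2 + 0))*9 = 126 - 387*(-9 - 3)*9 = 126 - (-4644)*9 = 126 - 387*(-108) = 126 + 41796 = 41922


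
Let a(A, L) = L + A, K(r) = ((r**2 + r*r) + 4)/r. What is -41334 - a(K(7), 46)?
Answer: -289762/7 ≈ -41395.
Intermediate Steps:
K(r) = (4 + 2*r**2)/r (K(r) = ((r**2 + r**2) + 4)/r = (2*r**2 + 4)/r = (4 + 2*r**2)/r)
a(A, L) = A + L
-41334 - a(K(7), 46) = -41334 - ((2*7 + 4/7) + 46) = -41334 - ((14 + 4*(1/7)) + 46) = -41334 - ((14 + 4/7) + 46) = -41334 - (102/7 + 46) = -41334 - 1*424/7 = -41334 - 424/7 = -289762/7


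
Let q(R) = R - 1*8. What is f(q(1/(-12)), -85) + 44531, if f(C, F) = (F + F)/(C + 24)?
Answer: 8503381/191 ≈ 44520.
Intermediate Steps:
q(R) = -8 + R (q(R) = R - 8 = -8 + R)
f(C, F) = 2*F/(24 + C) (f(C, F) = (2*F)/(24 + C) = 2*F/(24 + C))
f(q(1/(-12)), -85) + 44531 = 2*(-85)/(24 + (-8 + 1/(-12))) + 44531 = 2*(-85)/(24 + (-8 - 1/12)) + 44531 = 2*(-85)/(24 - 97/12) + 44531 = 2*(-85)/(191/12) + 44531 = 2*(-85)*(12/191) + 44531 = -2040/191 + 44531 = 8503381/191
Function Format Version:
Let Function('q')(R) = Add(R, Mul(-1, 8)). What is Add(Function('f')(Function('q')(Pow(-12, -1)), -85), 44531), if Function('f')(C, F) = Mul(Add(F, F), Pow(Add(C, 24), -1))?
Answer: Rational(8503381, 191) ≈ 44520.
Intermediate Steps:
Function('q')(R) = Add(-8, R) (Function('q')(R) = Add(R, -8) = Add(-8, R))
Function('f')(C, F) = Mul(2, F, Pow(Add(24, C), -1)) (Function('f')(C, F) = Mul(Mul(2, F), Pow(Add(24, C), -1)) = Mul(2, F, Pow(Add(24, C), -1)))
Add(Function('f')(Function('q')(Pow(-12, -1)), -85), 44531) = Add(Mul(2, -85, Pow(Add(24, Add(-8, Pow(-12, -1))), -1)), 44531) = Add(Mul(2, -85, Pow(Add(24, Add(-8, Rational(-1, 12))), -1)), 44531) = Add(Mul(2, -85, Pow(Add(24, Rational(-97, 12)), -1)), 44531) = Add(Mul(2, -85, Pow(Rational(191, 12), -1)), 44531) = Add(Mul(2, -85, Rational(12, 191)), 44531) = Add(Rational(-2040, 191), 44531) = Rational(8503381, 191)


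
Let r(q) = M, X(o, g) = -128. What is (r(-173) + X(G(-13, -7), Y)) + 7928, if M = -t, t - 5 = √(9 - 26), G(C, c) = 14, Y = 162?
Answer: 7795 - I*√17 ≈ 7795.0 - 4.1231*I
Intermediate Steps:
t = 5 + I*√17 (t = 5 + √(9 - 26) = 5 + √(-17) = 5 + I*√17 ≈ 5.0 + 4.1231*I)
M = -5 - I*√17 (M = -(5 + I*√17) = -5 - I*√17 ≈ -5.0 - 4.1231*I)
r(q) = -5 - I*√17
(r(-173) + X(G(-13, -7), Y)) + 7928 = ((-5 - I*√17) - 128) + 7928 = (-133 - I*√17) + 7928 = 7795 - I*√17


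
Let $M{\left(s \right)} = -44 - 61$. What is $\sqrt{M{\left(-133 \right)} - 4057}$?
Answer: $i \sqrt{4162} \approx 64.514 i$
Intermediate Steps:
$M{\left(s \right)} = -105$ ($M{\left(s \right)} = -44 - 61 = -105$)
$\sqrt{M{\left(-133 \right)} - 4057} = \sqrt{-105 - 4057} = \sqrt{-4162} = i \sqrt{4162}$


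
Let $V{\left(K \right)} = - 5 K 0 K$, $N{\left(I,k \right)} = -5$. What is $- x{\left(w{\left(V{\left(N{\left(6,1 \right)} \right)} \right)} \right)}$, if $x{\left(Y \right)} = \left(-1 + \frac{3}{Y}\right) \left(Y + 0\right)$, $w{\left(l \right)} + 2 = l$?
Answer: $-5$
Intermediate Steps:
$V{\left(K \right)} = 0$ ($V{\left(K \right)} = 0 K = 0$)
$w{\left(l \right)} = -2 + l$
$x{\left(Y \right)} = Y \left(-1 + \frac{3}{Y}\right)$ ($x{\left(Y \right)} = \left(-1 + \frac{3}{Y}\right) Y = Y \left(-1 + \frac{3}{Y}\right)$)
$- x{\left(w{\left(V{\left(N{\left(6,1 \right)} \right)} \right)} \right)} = - (3 - \left(-2 + 0\right)) = - (3 - -2) = - (3 + 2) = \left(-1\right) 5 = -5$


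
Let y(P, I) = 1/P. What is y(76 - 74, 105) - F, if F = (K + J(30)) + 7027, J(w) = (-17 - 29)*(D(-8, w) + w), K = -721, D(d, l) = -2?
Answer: -10035/2 ≈ -5017.5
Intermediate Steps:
J(w) = 92 - 46*w (J(w) = (-17 - 29)*(-2 + w) = -46*(-2 + w) = 92 - 46*w)
F = 5018 (F = (-721 + (92 - 46*30)) + 7027 = (-721 + (92 - 1380)) + 7027 = (-721 - 1288) + 7027 = -2009 + 7027 = 5018)
y(76 - 74, 105) - F = 1/(76 - 74) - 1*5018 = 1/2 - 5018 = -10035/2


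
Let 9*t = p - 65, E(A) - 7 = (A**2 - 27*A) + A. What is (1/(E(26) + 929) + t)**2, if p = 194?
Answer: 180015889/876096 ≈ 205.48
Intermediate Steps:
E(A) = 7 + A**2 - 26*A (E(A) = 7 + ((A**2 - 27*A) + A) = 7 + (A**2 - 26*A) = 7 + A**2 - 26*A)
t = 43/3 (t = (194 - 65)/9 = (1/9)*129 = 43/3 ≈ 14.333)
(1/(E(26) + 929) + t)**2 = (1/((7 + 26**2 - 26*26) + 929) + 43/3)**2 = (1/((7 + 676 - 676) + 929) + 43/3)**2 = (1/(7 + 929) + 43/3)**2 = (1/936 + 43/3)**2 = (13417/936)**2 = 180015889/876096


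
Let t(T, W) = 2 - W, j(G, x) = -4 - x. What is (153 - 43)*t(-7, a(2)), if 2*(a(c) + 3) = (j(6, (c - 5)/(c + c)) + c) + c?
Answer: 2035/4 ≈ 508.75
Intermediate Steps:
a(c) = -5 + c - (-5 + c)/(4*c) (a(c) = -3 + (((-4 - (c - 5)/(c + c)) + c) + c)/2 = -3 + (((-4 - (-5 + c)/(2*c)) + c) + c)/2 = -3 + ((-4 + c - (-5 + c)/(2*c)) + c)/2 = -3 + (-4 + 2*c - (-5 + c)/(2*c))/2 = -3 + (-2 + c - (-5 + c)/(4*c)) = -5 + c - (-5 + c)/(4*c))
(153 - 43)*t(-7, a(2)) = (153 - 43)*(2 - (-21/4 + 2 + (5/4)/2)) = 110*(2 - (-21/4 + 2 + (5/4)*(½))) = 110*(2 - (-21/4 + 2 + 5/8)) = 110*(2 - 1*(-21/8)) = 110*(2 + 21/8) = 110*(37/8) = 2035/4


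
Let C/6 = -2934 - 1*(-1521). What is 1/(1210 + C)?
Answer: -1/7268 ≈ -0.00013759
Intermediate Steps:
C = -8478 (C = 6*(-2934 - 1*(-1521)) = 6*(-2934 + 1521) = 6*(-1413) = -8478)
1/(1210 + C) = 1/(1210 - 8478) = 1/(-7268) = -1/7268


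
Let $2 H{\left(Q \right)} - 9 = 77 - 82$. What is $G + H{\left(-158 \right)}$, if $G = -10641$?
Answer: $-10639$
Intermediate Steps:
$H{\left(Q \right)} = 2$ ($H{\left(Q \right)} = \frac{9}{2} + \frac{77 - 82}{2} = \frac{9}{2} + \frac{1}{2} \left(-5\right) = \frac{9}{2} - \frac{5}{2} = 2$)
$G + H{\left(-158 \right)} = -10641 + 2 = -10639$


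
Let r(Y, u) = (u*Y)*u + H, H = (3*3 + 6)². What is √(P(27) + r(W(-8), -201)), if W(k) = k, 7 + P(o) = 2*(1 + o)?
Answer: I*√322934 ≈ 568.27*I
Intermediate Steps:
H = 225 (H = (9 + 6)² = 15² = 225)
P(o) = -5 + 2*o (P(o) = -7 + 2*(1 + o) = -7 + (2 + 2*o) = -5 + 2*o)
r(Y, u) = 225 + Y*u² (r(Y, u) = (u*Y)*u + 225 = (Y*u)*u + 225 = Y*u² + 225 = 225 + Y*u²)
√(P(27) + r(W(-8), -201)) = √((-5 + 2*27) + (225 - 8*(-201)²)) = √((-5 + 54) + (225 - 8*40401)) = √(49 + (225 - 323208)) = √(49 - 322983) = √(-322934) = I*√322934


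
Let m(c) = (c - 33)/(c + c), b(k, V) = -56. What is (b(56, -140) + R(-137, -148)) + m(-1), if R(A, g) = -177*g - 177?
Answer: 25980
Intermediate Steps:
R(A, g) = -177 - 177*g
m(c) = (-33 + c)/(2*c) (m(c) = (-33 + c)/((2*c)) = (-33 + c)*(1/(2*c)) = (-33 + c)/(2*c))
(b(56, -140) + R(-137, -148)) + m(-1) = (-56 + (-177 - 177*(-148))) + (½)*(-33 - 1)/(-1) = (-56 + (-177 + 26196)) + (½)*(-1)*(-34) = (-56 + 26019) + 17 = 25963 + 17 = 25980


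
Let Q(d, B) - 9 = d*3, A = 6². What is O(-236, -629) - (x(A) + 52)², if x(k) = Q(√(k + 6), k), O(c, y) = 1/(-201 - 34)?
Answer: -963266/235 - 366*√42 ≈ -6471.0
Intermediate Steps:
A = 36
O(c, y) = -1/235 (O(c, y) = 1/(-235) = -1/235)
Q(d, B) = 9 + 3*d (Q(d, B) = 9 + d*3 = 9 + 3*d)
x(k) = 9 + 3*√(6 + k) (x(k) = 9 + 3*√(k + 6) = 9 + 3*√(6 + k))
O(-236, -629) - (x(A) + 52)² = -1/235 - ((9 + 3*√(6 + 36)) + 52)² = -1/235 - ((9 + 3*√42) + 52)² = -1/235 - (61 + 3*√42)²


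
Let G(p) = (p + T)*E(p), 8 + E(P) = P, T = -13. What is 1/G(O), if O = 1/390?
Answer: 152100/15810211 ≈ 0.0096204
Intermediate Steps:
E(P) = -8 + P
O = 1/390 ≈ 0.0025641
G(p) = (-13 + p)*(-8 + p) (G(p) = (p - 13)*(-8 + p) = (-13 + p)*(-8 + p))
1/G(O) = 1/((-13 + 1/390)*(-8 + 1/390)) = 1/(-5069/390*(-3119/390)) = 1/(15810211/152100) = 152100/15810211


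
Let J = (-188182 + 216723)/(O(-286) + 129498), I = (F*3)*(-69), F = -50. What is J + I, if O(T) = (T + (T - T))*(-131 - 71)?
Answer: 1938273041/187270 ≈ 10350.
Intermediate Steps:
O(T) = -202*T (O(T) = (T + 0)*(-202) = T*(-202) = -202*T)
I = 10350 (I = -50*3*(-69) = -150*(-69) = 10350)
J = 28541/187270 (J = (-188182 + 216723)/(-202*(-286) + 129498) = 28541/(57772 + 129498) = 28541/187270 ≈ 0.15241)
J + I = 28541/187270 + 10350 = 1938273041/187270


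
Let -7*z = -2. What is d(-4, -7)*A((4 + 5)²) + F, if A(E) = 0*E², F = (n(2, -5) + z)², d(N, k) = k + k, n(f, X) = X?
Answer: 1089/49 ≈ 22.224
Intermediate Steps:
z = 2/7 (z = -⅐*(-2) = 2/7 ≈ 0.28571)
d(N, k) = 2*k
F = 1089/49 (F = (-5 + 2/7)² = (-33/7)² = 1089/49 ≈ 22.224)
A(E) = 0
d(-4, -7)*A((4 + 5)²) + F = (2*(-7))*0 + 1089/49 = -14*0 + 1089/49 = 0 + 1089/49 = 1089/49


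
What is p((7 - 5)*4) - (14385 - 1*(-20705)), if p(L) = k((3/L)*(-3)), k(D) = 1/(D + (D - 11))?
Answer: -1859774/53 ≈ -35090.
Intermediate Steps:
k(D) = 1/(-11 + 2*D) (k(D) = 1/(D + (-11 + D)) = 1/(-11 + 2*D))
p(L) = 1/(-11 - 18/L) (p(L) = 1/(-11 + 2*((3/L)*(-3))) = 1/(-11 + 2*(-9/L)) = 1/(-11 - 18/L))
p((7 - 5)*4) - (14385 - 1*(-20705)) = -(7 - 5)*4/(18 + 11*((7 - 5)*4)) - (14385 - 1*(-20705)) = -2*4/(18 + 11*(2*4)) - (14385 + 20705) = -1*8/(18 + 11*8) - 1*35090 = -1*8/(18 + 88) - 35090 = -1*8/106 - 35090 = -1*8*1/106 - 35090 = -4/53 - 35090 = -1859774/53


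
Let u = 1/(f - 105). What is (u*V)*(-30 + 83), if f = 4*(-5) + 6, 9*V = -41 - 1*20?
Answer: 3233/1071 ≈ 3.0187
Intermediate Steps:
V = -61/9 (V = (-41 - 1*20)/9 = (-41 - 20)/9 = (⅑)*(-61) = -61/9 ≈ -6.7778)
f = -14 (f = -20 + 6 = -14)
u = -1/119 (u = 1/(-14 - 105) = 1/(-119) = -1/119 ≈ -0.0084034)
(u*V)*(-30 + 83) = (-1/119*(-61/9))*(-30 + 83) = (61/1071)*53 = 3233/1071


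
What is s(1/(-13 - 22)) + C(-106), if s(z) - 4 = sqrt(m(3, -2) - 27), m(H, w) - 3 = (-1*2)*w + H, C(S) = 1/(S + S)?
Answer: 847/212 + I*sqrt(17) ≈ 3.9953 + 4.1231*I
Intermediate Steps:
C(S) = 1/(2*S)
m(H, w) = 3 + H - 2*w (m(H, w) = 3 + ((-1*2)*w + H) = 3 + (-2*w + H) = 3 + (H - 2*w) = 3 + H - 2*w)
s(z) = 4 + I*sqrt(17) (s(z) = 4 + sqrt((3 + 3 - 2*(-2)) - 27) = 4 + sqrt((3 + 3 + 4) - 27) = 4 + sqrt(10 - 27) = 4 + sqrt(-17) = 4 + I*sqrt(17))
s(1/(-13 - 22)) + C(-106) = (4 + I*sqrt(17)) + (1/2)/(-106) = (4 + I*sqrt(17)) + (1/2)*(-1/106) = (4 + I*sqrt(17)) - 1/212 = 847/212 + I*sqrt(17)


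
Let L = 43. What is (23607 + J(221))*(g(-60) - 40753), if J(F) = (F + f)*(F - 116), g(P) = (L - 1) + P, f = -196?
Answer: -1069504872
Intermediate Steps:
g(P) = 42 + P (g(P) = (43 - 1) + P = 42 + P)
J(F) = (-196 + F)*(-116 + F) (J(F) = (F - 196)*(F - 116) = (-196 + F)*(-116 + F))
(23607 + J(221))*(g(-60) - 40753) = (23607 + (22736 + 221² - 312*221))*((42 - 60) - 40753) = (23607 + (22736 + 48841 - 68952))*(-18 - 40753) = (23607 + 2625)*(-40771) = 26232*(-40771) = -1069504872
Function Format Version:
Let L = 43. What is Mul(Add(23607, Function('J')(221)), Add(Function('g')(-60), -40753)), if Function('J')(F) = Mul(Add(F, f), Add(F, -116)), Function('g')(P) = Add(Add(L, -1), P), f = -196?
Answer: -1069504872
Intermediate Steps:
Function('g')(P) = Add(42, P) (Function('g')(P) = Add(Add(43, -1), P) = Add(42, P))
Function('J')(F) = Mul(Add(-196, F), Add(-116, F)) (Function('J')(F) = Mul(Add(F, -196), Add(F, -116)) = Mul(Add(-196, F), Add(-116, F)))
Mul(Add(23607, Function('J')(221)), Add(Function('g')(-60), -40753)) = Mul(Add(23607, Add(22736, Pow(221, 2), Mul(-312, 221))), Add(Add(42, -60), -40753)) = Mul(Add(23607, Add(22736, 48841, -68952)), Add(-18, -40753)) = Mul(Add(23607, 2625), -40771) = Mul(26232, -40771) = -1069504872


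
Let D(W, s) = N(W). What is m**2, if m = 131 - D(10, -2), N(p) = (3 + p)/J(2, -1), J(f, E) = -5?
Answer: 446224/25 ≈ 17849.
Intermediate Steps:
N(p) = -3/5 - p/5 (N(p) = (3 + p)/(-5) = (3 + p)*(-1/5) = -3/5 - p/5)
D(W, s) = -3/5 - W/5
m = 668/5 (m = 131 - (-3/5 - 1/5*10) = 131 - (-3/5 - 2) = 131 - 1*(-13/5) = 131 + 13/5 = 668/5 ≈ 133.60)
m**2 = (668/5)**2 = 446224/25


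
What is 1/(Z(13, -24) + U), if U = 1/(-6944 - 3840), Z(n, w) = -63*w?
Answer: 10784/16305407 ≈ 0.00066138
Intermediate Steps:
U = -1/10784 (U = 1/(-10784) = -1/10784 ≈ -9.2730e-5)
1/(Z(13, -24) + U) = 1/(-63*(-24) - 1/10784) = 1/(1512 - 1/10784) = 1/(16305407/10784) = 10784/16305407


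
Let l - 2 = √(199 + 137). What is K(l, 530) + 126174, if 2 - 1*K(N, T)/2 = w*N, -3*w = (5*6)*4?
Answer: 126338 + 320*√21 ≈ 1.2780e+5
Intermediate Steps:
w = -40 (w = -5*6*4/3 = -10*4 = -⅓*120 = -40)
l = 2 + 4*√21 (l = 2 + √(199 + 137) = 2 + √336 = 2 + 4*√21 ≈ 20.330)
K(N, T) = 4 + 80*N (K(N, T) = 4 - (-80)*N = 4 + 80*N)
K(l, 530) + 126174 = (4 + 80*(2 + 4*√21)) + 126174 = (4 + (160 + 320*√21)) + 126174 = (164 + 320*√21) + 126174 = 126338 + 320*√21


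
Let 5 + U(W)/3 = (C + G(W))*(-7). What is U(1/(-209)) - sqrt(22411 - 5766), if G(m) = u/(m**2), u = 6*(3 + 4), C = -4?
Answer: -38526573 - sqrt(16645) ≈ -3.8527e+7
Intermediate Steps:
u = 42 (u = 6*7 = 42)
G(m) = 42/m**2 (G(m) = 42/(m**2) = 42/m**2)
U(W) = 69 - 882/W**2 (U(W) = -15 + 3*((-4 + 42/W**2)*(-7)) = -15 + 3*(28 - 294/W**2) = -15 + (84 - 882/W**2) = 69 - 882/W**2)
U(1/(-209)) - sqrt(22411 - 5766) = (69 - 882/(1/(-209))**2) - sqrt(22411 - 5766) = (69 - 882/(-1/209)**2) - sqrt(16645) = (69 - 882*43681) - sqrt(16645) = (69 - 38526642) - sqrt(16645) = -38526573 - sqrt(16645)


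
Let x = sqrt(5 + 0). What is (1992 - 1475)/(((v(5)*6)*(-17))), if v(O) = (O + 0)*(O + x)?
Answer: -517/2040 + 517*sqrt(5)/10200 ≈ -0.14009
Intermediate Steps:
x = sqrt(5) ≈ 2.2361
v(O) = O*(O + sqrt(5)) (v(O) = (O + 0)*(O + sqrt(5)) = O*(O + sqrt(5)))
(1992 - 1475)/(((v(5)*6)*(-17))) = (1992 - 1475)/((((5*(5 + sqrt(5)))*6)*(-17))) = 517/((((25 + 5*sqrt(5))*6)*(-17))) = 517/(((150 + 30*sqrt(5))*(-17))) = 517/(-2550 - 510*sqrt(5))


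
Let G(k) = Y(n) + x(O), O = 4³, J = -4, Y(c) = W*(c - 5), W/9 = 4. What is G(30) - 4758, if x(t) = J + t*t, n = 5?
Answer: -666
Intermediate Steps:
W = 36 (W = 9*4 = 36)
Y(c) = -180 + 36*c (Y(c) = 36*(c - 5) = 36*(-5 + c) = -180 + 36*c)
O = 64
x(t) = -4 + t² (x(t) = -4 + t*t = -4 + t²)
G(k) = 4092 (G(k) = (-180 + 36*5) + (-4 + 64²) = (-180 + 180) + (-4 + 4096) = 0 + 4092 = 4092)
G(30) - 4758 = 4092 - 4758 = -666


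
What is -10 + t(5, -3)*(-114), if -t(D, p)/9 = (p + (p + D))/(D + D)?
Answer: -563/5 ≈ -112.60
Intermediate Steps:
t(D, p) = -9*(D + 2*p)/(2*D) (t(D, p) = -9*(p + (p + D))/(D + D) = -9*(p + (D + p))/(2*D) = -9*(D + 2*p)*1/(2*D) = -9*(D + 2*p)/(2*D))
-10 + t(5, -3)*(-114) = -10 + (-9/2 - 9*(-3)/5)*(-114) = -10 + (-9/2 - 9*(-3)*⅕)*(-114) = -10 + (-9/2 + 27/5)*(-114) = -10 + (9/10)*(-114) = -10 - 513/5 = -563/5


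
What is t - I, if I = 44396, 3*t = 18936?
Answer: -38084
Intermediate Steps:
t = 6312 (t = (1/3)*18936 = 6312)
t - I = 6312 - 1*44396 = 6312 - 44396 = -38084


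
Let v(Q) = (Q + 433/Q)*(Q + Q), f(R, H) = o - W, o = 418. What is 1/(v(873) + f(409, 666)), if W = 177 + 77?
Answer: 1/1525288 ≈ 6.5561e-7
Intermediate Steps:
W = 254
f(R, H) = 164 (f(R, H) = 418 - 1*254 = 418 - 254 = 164)
v(Q) = 2*Q*(Q + 433/Q) (v(Q) = (Q + 433/Q)*(2*Q) = 2*Q*(Q + 433/Q))
1/(v(873) + f(409, 666)) = 1/((866 + 2*873**2) + 164) = 1/((866 + 2*762129) + 164) = 1/((866 + 1524258) + 164) = 1/(1525124 + 164) = 1/1525288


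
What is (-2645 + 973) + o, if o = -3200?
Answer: -4872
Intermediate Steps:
(-2645 + 973) + o = (-2645 + 973) - 3200 = -1672 - 3200 = -4872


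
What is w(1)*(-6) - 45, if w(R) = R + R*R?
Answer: -57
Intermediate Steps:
w(R) = R + R²
w(1)*(-6) - 45 = (1*(1 + 1))*(-6) - 45 = (1*2)*(-6) - 45 = 2*(-6) - 45 = -12 - 45 = -57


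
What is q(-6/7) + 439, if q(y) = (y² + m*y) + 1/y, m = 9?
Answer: 126671/294 ≈ 430.85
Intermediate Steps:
q(y) = 1/y + y² + 9*y (q(y) = (y² + 9*y) + 1/y = 1/y + y² + 9*y)
q(-6/7) + 439 = (1 + (-6/7)²*(9 - 6/7))/((-6/7)) + 439 = (1 + (-6*⅐)²*(9 - 6*⅐))/((-6*⅐)) + 439 = (1 + (-6/7)²*(9 - 6/7))/(-6/7) + 439 = -7*(1 + (36/49)*(57/7))/6 + 439 = -7*(1 + 2052/343)/6 + 439 = -7/6*2395/343 + 439 = -2395/294 + 439 = 126671/294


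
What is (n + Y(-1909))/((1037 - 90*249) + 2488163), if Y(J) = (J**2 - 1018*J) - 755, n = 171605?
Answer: 5758493/2466790 ≈ 2.3344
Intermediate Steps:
Y(J) = -755 + J**2 - 1018*J
(n + Y(-1909))/((1037 - 90*249) + 2488163) = (171605 + (-755 + (-1909)**2 - 1018*(-1909)))/((1037 - 90*249) + 2488163) = (171605 + (-755 + 3644281 + 1943362))/((1037 - 22410) + 2488163) = (171605 + 5586888)/(-21373 + 2488163) = 5758493/2466790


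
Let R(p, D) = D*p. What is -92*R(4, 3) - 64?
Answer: -1168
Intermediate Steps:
-92*R(4, 3) - 64 = -276*4 - 64 = -92*12 - 64 = -1104 - 64 = -1168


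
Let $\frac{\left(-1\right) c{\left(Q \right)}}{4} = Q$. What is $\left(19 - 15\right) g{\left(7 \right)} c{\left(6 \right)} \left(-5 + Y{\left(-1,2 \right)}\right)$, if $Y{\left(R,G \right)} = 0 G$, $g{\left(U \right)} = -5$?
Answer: $-2400$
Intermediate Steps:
$c{\left(Q \right)} = - 4 Q$
$Y{\left(R,G \right)} = 0$
$\left(19 - 15\right) g{\left(7 \right)} c{\left(6 \right)} \left(-5 + Y{\left(-1,2 \right)}\right) = \left(19 - 15\right) \left(-5\right) \left(-4\right) 6 \left(-5 + 0\right) = \left(19 - 15\right) \left(-5\right) \left(\left(-24\right) \left(-5\right)\right) = 4 \left(-5\right) 120 = \left(-20\right) 120 = -2400$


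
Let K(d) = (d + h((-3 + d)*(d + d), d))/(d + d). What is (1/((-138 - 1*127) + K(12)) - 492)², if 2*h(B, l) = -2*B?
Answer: 72428803876/299209 ≈ 2.4207e+5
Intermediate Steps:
h(B, l) = -B (h(B, l) = (-2*B)/2 = -B)
K(d) = (d - 2*d*(-3 + d))/(2*d) (K(d) = (d - (-3 + d)*(d + d))/(d + d) = (d - (-3 + d)*2*d)/((2*d)) = (d - 2*d*(-3 + d))*(1/(2*d)) = (d - 2*d*(-3 + d))/(2*d))
(1/((-138 - 1*127) + K(12)) - 492)² = (1/((-138 - 1*127) + (7/2 - 1*12)) - 492)² = (1/((-138 - 127) + (7/2 - 12)) - 492)² = (1/(-265 - 17/2) - 492)² = (1/(-547/2) - 492)² = (-2/547 - 492)² = (-269126/547)² = 72428803876/299209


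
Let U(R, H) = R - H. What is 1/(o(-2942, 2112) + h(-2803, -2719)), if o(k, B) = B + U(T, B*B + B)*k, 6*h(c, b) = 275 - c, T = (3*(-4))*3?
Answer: 1/13129242489 ≈ 7.6166e-11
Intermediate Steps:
T = -36 (T = -12*3 = -36)
h(c, b) = 275/6 - c/6 (h(c, b) = (275 - c)/6 = 275/6 - c/6)
o(k, B) = B + k*(-36 - B - B**2) (o(k, B) = B + (-36 - (B*B + B))*k = B + (-36 - (B**2 + B))*k = B + (-36 - (B + B**2))*k = B + (-36 + (-B - B**2))*k = B + (-36 - B - B**2)*k = B + k*(-36 - B - B**2))
1/(o(-2942, 2112) + h(-2803, -2719)) = 1/((2112 - 1*(-2942)*(36 + 2112*(1 + 2112))) + (275/6 - 1/6*(-2803))) = 1/((2112 - 1*(-2942)*(36 + 2112*2113)) + (275/6 + 2803/6)) = 1/((2112 - 1*(-2942)*(36 + 4462656)) + 513) = 1/((2112 - 1*(-2942)*4462692) + 513) = 1/((2112 + 13129239864) + 513) = 1/(13129241976 + 513) = 1/13129242489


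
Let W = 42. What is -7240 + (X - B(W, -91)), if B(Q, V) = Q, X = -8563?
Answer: -15845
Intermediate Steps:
-7240 + (X - B(W, -91)) = -7240 + (-8563 - 1*42) = -7240 + (-8563 - 42) = -7240 - 8605 = -15845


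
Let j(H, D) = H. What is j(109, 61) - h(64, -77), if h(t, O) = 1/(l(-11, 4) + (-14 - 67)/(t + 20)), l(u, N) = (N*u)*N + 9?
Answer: 512655/4703 ≈ 109.01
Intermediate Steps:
l(u, N) = 9 + u*N² (l(u, N) = u*N² + 9 = 9 + u*N²)
h(t, O) = 1/(-167 - 81/(20 + t)) (h(t, O) = 1/((9 - 11*4²) + (-14 - 67)/(t + 20)) = 1/((9 - 11*16) - 81/(20 + t)) = 1/((9 - 176) - 81/(20 + t)) = 1/(-167 - 81/(20 + t)))
j(109, 61) - h(64, -77) = 109 - (20 + 64)/(-3421 - 167*64) = 109 - 84/(-3421 - 10688) = 109 - 84/(-14109) = 109 - (-1)*84/14109 = 109 - 1*(-28/4703) = 109 + 28/4703 = 512655/4703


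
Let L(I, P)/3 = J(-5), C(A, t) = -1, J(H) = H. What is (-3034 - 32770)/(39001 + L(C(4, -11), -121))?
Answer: -17902/19493 ≈ -0.91838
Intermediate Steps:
L(I, P) = -15 (L(I, P) = 3*(-5) = -15)
(-3034 - 32770)/(39001 + L(C(4, -11), -121)) = (-3034 - 32770)/(39001 - 15) = -35804/38986 = -35804*1/38986 = -17902/19493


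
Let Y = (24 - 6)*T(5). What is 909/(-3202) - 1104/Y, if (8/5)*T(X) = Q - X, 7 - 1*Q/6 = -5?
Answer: -5626889/3218010 ≈ -1.7486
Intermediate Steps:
Q = 72 (Q = 42 - 6*(-5) = 42 + 30 = 72)
T(X) = 45 - 5*X/8 (T(X) = 5*(72 - X)/8 = 45 - 5*X/8)
Y = 3015/4 (Y = (24 - 6)*(45 - 5/8*5) = 18*(45 - 25/8) = 18*(335/8) = 3015/4 ≈ 753.75)
909/(-3202) - 1104/Y = 909/(-3202) - 1104/3015/4 = 909*(-1/3202) - 1104*4/3015 = -909/3202 - 1472/1005 = -5626889/3218010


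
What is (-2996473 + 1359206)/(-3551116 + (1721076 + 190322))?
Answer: 1637267/1639718 ≈ 0.99851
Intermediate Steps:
(-2996473 + 1359206)/(-3551116 + (1721076 + 190322)) = -1637267/(-3551116 + 1911398) = -1637267/(-1639718) = -1637267*(-1/1639718) = 1637267/1639718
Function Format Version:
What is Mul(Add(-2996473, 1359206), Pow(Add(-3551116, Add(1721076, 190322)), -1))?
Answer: Rational(1637267, 1639718) ≈ 0.99851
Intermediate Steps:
Mul(Add(-2996473, 1359206), Pow(Add(-3551116, Add(1721076, 190322)), -1)) = Mul(-1637267, Pow(Add(-3551116, 1911398), -1)) = Mul(-1637267, Pow(-1639718, -1)) = Mul(-1637267, Rational(-1, 1639718)) = Rational(1637267, 1639718)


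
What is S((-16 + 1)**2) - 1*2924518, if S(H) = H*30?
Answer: -2917768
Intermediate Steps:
S(H) = 30*H
S((-16 + 1)**2) - 1*2924518 = 30*(-16 + 1)**2 - 1*2924518 = 30*(-15)**2 - 2924518 = 30*225 - 2924518 = 6750 - 2924518 = -2917768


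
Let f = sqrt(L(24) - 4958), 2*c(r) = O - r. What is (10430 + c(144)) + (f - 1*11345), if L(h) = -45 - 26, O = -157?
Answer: -2131/2 + I*sqrt(5029) ≈ -1065.5 + 70.915*I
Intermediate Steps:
L(h) = -71
c(r) = -157/2 - r/2 (c(r) = (-157 - r)/2 = -157/2 - r/2)
f = I*sqrt(5029) (f = sqrt(-71 - 4958) = sqrt(-5029) = I*sqrt(5029) ≈ 70.915*I)
(10430 + c(144)) + (f - 1*11345) = (10430 + (-157/2 - 1/2*144)) + (I*sqrt(5029) - 1*11345) = (10430 + (-157/2 - 72)) + (I*sqrt(5029) - 11345) = (10430 - 301/2) + (-11345 + I*sqrt(5029)) = 20559/2 + (-11345 + I*sqrt(5029)) = -2131/2 + I*sqrt(5029)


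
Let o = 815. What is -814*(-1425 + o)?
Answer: 496540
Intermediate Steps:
-814*(-1425 + o) = -814*(-1425 + 815) = -814*(-610) = 496540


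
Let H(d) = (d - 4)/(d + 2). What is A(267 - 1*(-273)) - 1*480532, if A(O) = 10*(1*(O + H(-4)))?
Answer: -475092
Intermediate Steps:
H(d) = (-4 + d)/(2 + d)
A(O) = 40 + 10*O (A(O) = 10*(1*(O + (-4 - 4)/(2 - 4))) = 10*(1*(O - 8/(-2))) = 10*(1*(O - 1/2*(-8))) = 10*(1*(O + 4)) = 10*(1*(4 + O)) = 10*(4 + O) = 40 + 10*O)
A(267 - 1*(-273)) - 1*480532 = (40 + 10*(267 - 1*(-273))) - 1*480532 = (40 + 10*(267 + 273)) - 480532 = (40 + 10*540) - 480532 = (40 + 5400) - 480532 = 5440 - 480532 = -475092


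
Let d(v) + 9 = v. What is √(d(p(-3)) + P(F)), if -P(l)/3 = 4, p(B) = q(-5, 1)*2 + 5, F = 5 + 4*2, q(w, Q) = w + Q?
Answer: 2*I*√6 ≈ 4.899*I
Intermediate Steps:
q(w, Q) = Q + w
F = 13 (F = 5 + 8 = 13)
p(B) = -3 (p(B) = (1 - 5)*2 + 5 = -4*2 + 5 = -8 + 5 = -3)
d(v) = -9 + v
P(l) = -12 (P(l) = -3*4 = -12)
√(d(p(-3)) + P(F)) = √((-9 - 3) - 12) = √(-12 - 12) = √(-24) = 2*I*√6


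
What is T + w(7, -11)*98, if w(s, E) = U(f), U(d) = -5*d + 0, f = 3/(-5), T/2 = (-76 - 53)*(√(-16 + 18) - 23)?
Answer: 6228 - 258*√2 ≈ 5863.1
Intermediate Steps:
T = 5934 - 258*√2 (T = 2*((-76 - 53)*(√(-16 + 18) - 23)) = 2*(-129*(√2 - 23)) = 2*(-129*(-23 + √2)) = 2*(2967 - 129*√2) = 5934 - 258*√2 ≈ 5569.1)
f = -⅗ (f = 3*(-⅕) = -⅗ ≈ -0.60000)
U(d) = -5*d
w(s, E) = 3 (w(s, E) = -5*(-⅗) = 3)
T + w(7, -11)*98 = (5934 - 258*√2) + 3*98 = (5934 - 258*√2) + 294 = 6228 - 258*√2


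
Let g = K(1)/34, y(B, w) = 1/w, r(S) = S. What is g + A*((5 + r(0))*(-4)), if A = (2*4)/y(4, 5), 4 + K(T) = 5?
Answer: -27199/34 ≈ -799.97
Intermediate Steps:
K(T) = 1 (K(T) = -4 + 5 = 1)
y(B, w) = 1/w
g = 1/34 ≈ 0.029412
A = 40 (A = (2*4)/(1/5) = 8/(1/5) = 8*5 = 40)
g + A*((5 + r(0))*(-4)) = 1/34 + 40*((5 + 0)*(-4)) = 1/34 + 40*(5*(-4)) = 1/34 + 40*(-20) = 1/34 - 800 = -27199/34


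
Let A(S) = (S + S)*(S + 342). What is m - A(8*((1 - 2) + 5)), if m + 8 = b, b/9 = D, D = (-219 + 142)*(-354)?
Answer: 221378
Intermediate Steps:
A(S) = 2*S*(342 + S) (A(S) = (2*S)*(342 + S) = 2*S*(342 + S))
D = 27258 (D = -77*(-354) = 27258)
b = 245322 (b = 9*27258 = 245322)
m = 245314 (m = -8 + 245322 = 245314)
m - A(8*((1 - 2) + 5)) = 245314 - 2*8*((1 - 2) + 5)*(342 + 8*((1 - 2) + 5)) = 245314 - 2*8*(-1 + 5)*(342 + 8*(-1 + 5)) = 245314 - 2*8*4*(342 + 8*4) = 245314 - 2*32*(342 + 32) = 245314 - 2*32*374 = 245314 - 1*23936 = 245314 - 23936 = 221378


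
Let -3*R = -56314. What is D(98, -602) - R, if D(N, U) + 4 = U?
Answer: -58132/3 ≈ -19377.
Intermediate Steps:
R = 56314/3 (R = -⅓*(-56314) = 56314/3 ≈ 18771.)
D(N, U) = -4 + U
D(98, -602) - R = (-4 - 602) - 1*56314/3 = -606 - 56314/3 = -58132/3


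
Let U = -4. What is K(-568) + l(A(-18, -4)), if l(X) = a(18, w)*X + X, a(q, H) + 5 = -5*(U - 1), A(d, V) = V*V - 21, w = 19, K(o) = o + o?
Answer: -1241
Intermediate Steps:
K(o) = 2*o
A(d, V) = -21 + V² (A(d, V) = V² - 21 = -21 + V²)
a(q, H) = 20 (a(q, H) = -5 - 5*(-4 - 1) = -5 - 5*(-5) = -5 + 25 = 20)
l(X) = 21*X (l(X) = 20*X + X = 21*X)
K(-568) + l(A(-18, -4)) = 2*(-568) + 21*(-21 + (-4)²) = -1136 + 21*(-21 + 16) = -1136 + 21*(-5) = -1136 - 105 = -1241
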